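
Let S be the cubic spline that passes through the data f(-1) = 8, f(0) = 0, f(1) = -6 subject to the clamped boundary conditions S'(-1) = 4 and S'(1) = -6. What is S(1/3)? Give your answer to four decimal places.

-2.5926

Write m_i for S''(x_i). With h_i = 1, 1 and divided differences Δ_i = -8, -6, the continuity of S' gives the tridiagonal system
  1·m_0 + 4·m_1 + 1·m_2 = 6(Δ_1 - Δ_0) = 12
Clamped end conditions give two more equations: 2h_0·m_0 + h_0·m_1 = 6(Δ_0 - S'(-1)) = -72 and h_1·m_1 + 2h_1·m_2 = 6(S'(1) - Δ_1) = 0.
Hence m_0 = -44, m_1 = 16, m_2 = -8.
On [0, 1], S(t) = 0 - 10·t + 8·t² - 4·t³.
With t = 1/3: S(1/3) = -70/27.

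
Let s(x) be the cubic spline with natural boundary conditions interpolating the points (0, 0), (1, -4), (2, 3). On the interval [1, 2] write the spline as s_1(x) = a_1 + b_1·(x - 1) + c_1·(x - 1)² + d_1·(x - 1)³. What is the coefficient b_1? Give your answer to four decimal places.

Let σ_i = s''(x_i). Step sizes h_i = 1, 1; slopes of the chords Δ_i = (y_(i+1) - y_i)/h_i = -4, 7.
  1·σ_0 + 4·σ_1 + 1·σ_2 = 6(Δ_1 - Δ_0) = 66
Natural end conditions: σ_0 = σ_2 = 0.
Hence σ_0 = 0, σ_1 = 33/2, σ_2 = 0.
On [1, 2], with s_1(x) = a_1 + b_1·(x - 1) + c_1·(x - 1)² + d_1·(x - 1)³: c_1 = σ_1/2 = 33/4, d_1 = (σ_2 - σ_1)/(6h_1) = -11/4, b_1 = Δ_1 - h_1(2σ_1 + σ_2)/6 = 3/2.

1.5000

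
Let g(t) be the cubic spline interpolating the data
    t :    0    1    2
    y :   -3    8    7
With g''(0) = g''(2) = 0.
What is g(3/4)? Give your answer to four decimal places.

Put M_i = g'' at the i-th knot. Here h = (1, 1) and Δ = (11, -1), so the interior equations h_(i-1)·M_(i-1) + 2(h_(i-1)+h_i)·M_i + h_i·M_(i+1) = 6(Δ_i − Δ_(i-1)) read
  1·M_0 + 4·M_1 + 1·M_2 = 6(Δ_1 - Δ_0) = -72
Natural end conditions: M_0 = M_2 = 0.
Forward elimination and back-substitution give M_0 = 0, M_1 = -18, M_2 = 0.
On [0, 1], g(t) = -3 + 14·t + 0·t² - 3·t³.
With t = 3/4: g(3/4) = 399/64.

6.2344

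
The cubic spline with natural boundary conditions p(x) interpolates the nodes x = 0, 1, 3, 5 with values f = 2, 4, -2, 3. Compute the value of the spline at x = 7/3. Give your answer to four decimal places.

-0.0741

Let σ_i = p''(x_i). Step sizes h_i = 1, 2, 2; slopes of the chords Δ_i = (y_(i+1) - y_i)/h_i = 2, -3, 5/2.
  1·σ_0 + 6·σ_1 + 2·σ_2 = 6(Δ_1 - Δ_0) = -30
  2·σ_1 + 8·σ_2 + 2·σ_3 = 6(Δ_2 - Δ_1) = 33
Natural end conditions: σ_0 = σ_3 = 0.
Solving: σ_0 = 0, σ_1 = -153/22, σ_2 = 129/22, σ_3 = 0.
On [1, 3], p(x) = 4 - 7/22·(x - 1) - 153/44·(x - 1)² + 47/44·(x - 1)³.
With (x - 1) = 4/3: p(7/3) = -2/27.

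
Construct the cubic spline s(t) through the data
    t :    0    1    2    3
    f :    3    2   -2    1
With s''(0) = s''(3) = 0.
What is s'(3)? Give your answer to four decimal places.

5.0667

With m_i denoting the second derivative at x_i, h_i = 1, 1, 1, and Δ_i = (y_(i+1) − y_i)/h_i = -1, -4, 3:
  1·m_0 + 4·m_1 + 1·m_2 = 6(Δ_1 - Δ_0) = -18
  1·m_1 + 4·m_2 + 1·m_3 = 6(Δ_2 - Δ_1) = 42
Natural end conditions: m_0 = m_3 = 0.
Solving the tridiagonal system: m_0 = 0, m_1 = -38/5, m_2 = 62/5, m_3 = 0.
On [2, 3], s'(t) = b_2 + 2c_2·(t - 2) + 3d_2·(t - 2)² with b_2 = Δ_2 - h_2(2m_2 + m_3)/6 = -17/15, c_2 = m_2/2 = 31/5, d_2 = (m_3 - m_2)/(6h_2) = -31/15. So s'(3) = 76/15.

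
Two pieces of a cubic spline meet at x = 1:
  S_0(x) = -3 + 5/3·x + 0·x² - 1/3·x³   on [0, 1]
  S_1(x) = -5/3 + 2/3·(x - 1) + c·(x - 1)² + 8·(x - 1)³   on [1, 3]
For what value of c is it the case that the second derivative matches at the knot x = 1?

S_0''(x) = 0 - 2·x, so S_0''(1) = -2. On the right, S_1''(1) = 2c, so c = -1.

-1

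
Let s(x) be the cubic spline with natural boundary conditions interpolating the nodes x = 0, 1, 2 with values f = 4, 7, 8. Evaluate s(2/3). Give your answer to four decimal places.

With M_i denoting the second derivative at x_i, h_i = 1, 1, and Δ_i = (y_(i+1) − y_i)/h_i = 3, 1:
  1·M_0 + 4·M_1 + 1·M_2 = 6(Δ_1 - Δ_0) = -12
Natural end conditions: M_0 = M_2 = 0.
Solving the tridiagonal system: M_0 = 0, M_1 = -3, M_2 = 0.
On [0, 1], s(x) = 4 + 7/2·x + 0·x² - 1/2·x³.
With x = 2/3: s(2/3) = 167/27.

6.1852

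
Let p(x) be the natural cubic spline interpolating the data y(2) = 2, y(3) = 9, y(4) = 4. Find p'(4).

Write M_i for p''(x_i). With h_i = 1, 1 and divided differences Δ_i = 7, -5, the continuity of p' gives the tridiagonal system
  1·M_0 + 4·M_1 + 1·M_2 = 6(Δ_1 - Δ_0) = -72
Natural end conditions: M_0 = M_2 = 0.
Solving the tridiagonal system: M_0 = 0, M_1 = -18, M_2 = 0.
On [3, 4], p'(x) = b_1 + 2c_1·(x - 3) + 3d_1·(x - 3)² with b_1 = Δ_1 - h_1(2M_1 + M_2)/6 = 1, c_1 = M_1/2 = -9, d_1 = (M_2 - M_1)/(6h_1) = 3. So p'(4) = -8.

-8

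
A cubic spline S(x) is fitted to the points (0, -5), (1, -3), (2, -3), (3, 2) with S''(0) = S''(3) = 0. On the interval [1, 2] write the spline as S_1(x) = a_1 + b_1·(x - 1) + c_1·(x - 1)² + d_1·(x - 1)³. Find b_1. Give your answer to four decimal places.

Write M_i for S''(x_i). With h_i = 1, 1, 1 and divided differences Δ_i = 2, 0, 5, the continuity of S' gives the tridiagonal system
  1·M_0 + 4·M_1 + 1·M_2 = 6(Δ_1 - Δ_0) = -12
  1·M_1 + 4·M_2 + 1·M_3 = 6(Δ_2 - Δ_1) = 30
Natural end conditions: M_0 = M_3 = 0.
Hence M_0 = 0, M_1 = -26/5, M_2 = 44/5, M_3 = 0.
On [1, 2], with S_1(x) = a_1 + b_1·(x - 1) + c_1·(x - 1)² + d_1·(x - 1)³: c_1 = M_1/2 = -13/5, d_1 = (M_2 - M_1)/(6h_1) = 7/3, b_1 = Δ_1 - h_1(2M_1 + M_2)/6 = 4/15.

0.2667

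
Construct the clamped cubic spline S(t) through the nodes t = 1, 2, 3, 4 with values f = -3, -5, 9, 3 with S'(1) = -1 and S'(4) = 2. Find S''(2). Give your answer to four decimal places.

43.6000

Let M_i = S''(x_i). Step sizes h_i = 1, 1, 1; slopes of the chords Δ_i = (y_(i+1) - y_i)/h_i = -2, 14, -6.
  1·M_0 + 4·M_1 + 1·M_2 = 6(Δ_1 - Δ_0) = 96
  1·M_1 + 4·M_2 + 1·M_3 = 6(Δ_2 - Δ_1) = -120
Clamped end conditions give two more equations: 2h_0·M_0 + h_0·M_1 = 6(Δ_0 - S'(1)) = -6 and h_2·M_2 + 2h_2·M_3 = 6(S'(4) - Δ_2) = 48.
Solving the tridiagonal system: M_0 = -124/5, M_1 = 218/5, M_2 = -268/5, M_3 = 254/5.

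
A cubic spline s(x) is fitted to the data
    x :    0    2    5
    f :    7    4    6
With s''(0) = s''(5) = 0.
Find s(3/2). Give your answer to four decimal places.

4.4656

Put M_i = s'' at the i-th knot. Here h = (2, 3) and Δ = (-3/2, 2/3), so the interior equations h_(i-1)·M_(i-1) + 2(h_(i-1)+h_i)·M_i + h_i·M_(i+1) = 6(Δ_i − Δ_(i-1)) read
  2·M_0 + 10·M_1 + 3·M_2 = 6(Δ_1 - Δ_0) = 13
Natural end conditions: M_0 = M_2 = 0.
Hence M_0 = 0, M_1 = 13/10, M_2 = 0.
On [0, 2], s(x) = 7 - 29/15·x + 0·x² + 13/120·x³.
With x = 3/2: s(3/2) = 1429/320.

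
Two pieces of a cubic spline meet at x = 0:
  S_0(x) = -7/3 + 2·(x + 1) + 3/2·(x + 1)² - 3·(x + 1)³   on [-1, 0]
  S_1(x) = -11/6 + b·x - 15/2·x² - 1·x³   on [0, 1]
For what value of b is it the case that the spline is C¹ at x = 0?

S_0'(x) = 2 + 3·(x + 1) - 9·(x + 1)², so S_0'(0) = -4. On the right, S_1'(0) = b, so b = -4.

-4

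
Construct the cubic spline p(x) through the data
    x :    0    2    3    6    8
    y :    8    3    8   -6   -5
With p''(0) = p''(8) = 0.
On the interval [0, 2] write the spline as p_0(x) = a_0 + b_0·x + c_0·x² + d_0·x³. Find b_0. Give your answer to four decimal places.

Put σ_i = p'' at the i-th knot. Here h = (2, 1, 3, 2) and Δ = (-5/2, 5, -14/3, 1/2), so the interior equations h_(i-1)·σ_(i-1) + 2(h_(i-1)+h_i)·σ_i + h_i·σ_(i+1) = 6(Δ_i − Δ_(i-1)) read
  2·σ_0 + 6·σ_1 + 1·σ_2 = 6(Δ_1 - Δ_0) = 45
  1·σ_1 + 8·σ_2 + 3·σ_3 = 6(Δ_2 - Δ_1) = -58
  3·σ_2 + 10·σ_3 + 2·σ_4 = 6(Δ_3 - Δ_2) = 31
Natural end conditions: σ_0 = σ_4 = 0.
Forward elimination and back-substitution give σ_0 = 0, σ_1 = 967/104, σ_2 = -561/52, σ_3 = 659/104, σ_4 = 0.
On [0, 2], with p_0(x) = a_0 + b_0·x + c_0·x² + d_0·x³: c_0 = σ_0/2 = 0, d_0 = (σ_1 - σ_0)/(6h_0) = 967/1248, b_0 = Δ_0 - h_0(2σ_0 + σ_1)/6 = -1747/312.

-5.5994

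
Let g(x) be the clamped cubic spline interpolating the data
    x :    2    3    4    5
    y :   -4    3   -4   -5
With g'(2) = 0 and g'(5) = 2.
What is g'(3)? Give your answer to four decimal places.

Let m_i = g''(x_i). Step sizes h_i = 1, 1, 1; slopes of the chords Δ_i = (y_(i+1) - y_i)/h_i = 7, -7, -1.
  1·m_0 + 4·m_1 + 1·m_2 = 6(Δ_1 - Δ_0) = -84
  1·m_1 + 4·m_2 + 1·m_3 = 6(Δ_2 - Δ_1) = 36
Clamped end conditions give two more equations: 2h_0·m_0 + h_0·m_1 = 6(Δ_0 - g'(2)) = 42 and h_2·m_2 + 2h_2·m_3 = 6(g'(5) - Δ_2) = 18.
Solving the tridiagonal system: m_0 = 578/15, m_1 = -526/15, m_2 = 266/15, m_3 = 2/15.
On [3, 4], g'(x) = b_1 + 2c_1·(x - 3) + 3d_1·(x - 3)² with b_1 = Δ_1 - h_1(2m_1 + m_2)/6 = 26/15, c_1 = m_1/2 = -263/15, d_1 = (m_2 - m_1)/(6h_1) = 44/5. So g'(3) = 26/15.

1.7333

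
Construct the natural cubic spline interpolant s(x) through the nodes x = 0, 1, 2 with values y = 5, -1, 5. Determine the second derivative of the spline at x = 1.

18

With m_i denoting the second derivative at x_i, h_i = 1, 1, and Δ_i = (y_(i+1) − y_i)/h_i = -6, 6:
  1·m_0 + 4·m_1 + 1·m_2 = 6(Δ_1 - Δ_0) = 72
Natural end conditions: m_0 = m_2 = 0.
Forward elimination and back-substitution give m_0 = 0, m_1 = 18, m_2 = 0.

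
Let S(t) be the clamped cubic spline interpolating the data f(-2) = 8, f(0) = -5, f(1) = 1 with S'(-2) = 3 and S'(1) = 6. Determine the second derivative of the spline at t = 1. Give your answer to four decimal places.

Write M_i for S''(x_i). With h_i = 2, 1 and divided differences Δ_i = -13/2, 6, the continuity of S' gives the tridiagonal system
  2·M_0 + 6·M_1 + 1·M_2 = 6(Δ_1 - Δ_0) = 75
Clamped end conditions give two more equations: 2h_0·M_0 + h_0·M_1 = 6(Δ_0 - S'(-2)) = -57 and h_1·M_1 + 2h_1·M_2 = 6(S'(1) - Δ_1) = 0.
Solving: M_0 = -103/4, M_1 = 23, M_2 = -23/2.

-11.5000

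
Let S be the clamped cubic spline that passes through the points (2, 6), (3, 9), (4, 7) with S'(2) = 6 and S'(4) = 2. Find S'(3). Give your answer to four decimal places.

With m_i denoting the second derivative at x_i, h_i = 1, 1, and Δ_i = (y_(i+1) − y_i)/h_i = 3, -2:
  1·m_0 + 4·m_1 + 1·m_2 = 6(Δ_1 - Δ_0) = -30
Clamped end conditions give two more equations: 2h_0·m_0 + h_0·m_1 = 6(Δ_0 - S'(2)) = -18 and h_1·m_1 + 2h_1·m_2 = 6(S'(4) - Δ_1) = 24.
Solving: m_0 = -7/2, m_1 = -11, m_2 = 35/2.
On [3, 4], S'(x) = b_1 + 2c_1·(x - 3) + 3d_1·(x - 3)² with b_1 = Δ_1 - h_1(2m_1 + m_2)/6 = -5/4, c_1 = m_1/2 = -11/2, d_1 = (m_2 - m_1)/(6h_1) = 19/4. So S'(3) = -5/4.

-1.2500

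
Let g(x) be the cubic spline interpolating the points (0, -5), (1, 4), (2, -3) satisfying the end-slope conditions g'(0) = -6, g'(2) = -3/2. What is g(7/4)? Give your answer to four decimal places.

Put M_i = g'' at the i-th knot. Here h = (1, 1) and Δ = (9, -7), so the interior equations h_(i-1)·M_(i-1) + 2(h_(i-1)+h_i)·M_i + h_i·M_(i+1) = 6(Δ_i − Δ_(i-1)) read
  1·M_0 + 4·M_1 + 1·M_2 = 6(Δ_1 - Δ_0) = -96
Clamped end conditions give two more equations: 2h_0·M_0 + h_0·M_1 = 6(Δ_0 - g'(0)) = 90 and h_1·M_1 + 2h_1·M_2 = 6(g'(2) - Δ_1) = 33.
Forward elimination and back-substitution give M_0 = 285/4, M_1 = -105/2, M_2 = 171/4.
On [1, 2], g(x) = 4 + 27/8·(x - 1) - 105/4·(x - 1)² + 127/8·(x - 1)³.
With (x - 1) = 3/4: g(7/4) = -787/512.

-1.5371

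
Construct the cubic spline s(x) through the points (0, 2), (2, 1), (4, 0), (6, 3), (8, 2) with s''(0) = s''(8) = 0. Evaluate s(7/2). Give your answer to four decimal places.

Let σ_i = s''(x_i). Step sizes h_i = 2, 2, 2, 2; slopes of the chords Δ_i = (y_(i+1) - y_i)/h_i = -1/2, -1/2, 3/2, -1/2.
  2·σ_0 + 8·σ_1 + 2·σ_2 = 6(Δ_1 - Δ_0) = 0
  2·σ_1 + 8·σ_2 + 2·σ_3 = 6(Δ_2 - Δ_1) = 12
  2·σ_2 + 8·σ_3 + 2·σ_4 = 6(Δ_3 - Δ_2) = -12
Natural end conditions: σ_0 = σ_4 = 0.
Solving the tridiagonal system: σ_0 = 0, σ_1 = -15/28, σ_2 = 15/7, σ_3 = -57/28, σ_4 = 0.
On [2, 4], s(x) = 1 - 6/7·(x - 2) - 15/56·(x - 2)² + 25/112·(x - 2)³.
With (x - 2) = 3/2: s(7/2) = -121/896.

-0.1350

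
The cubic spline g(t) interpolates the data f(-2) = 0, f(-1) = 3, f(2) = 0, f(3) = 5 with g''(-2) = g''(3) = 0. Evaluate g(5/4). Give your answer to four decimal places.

-0.5540

Write M_i for g''(x_i). With h_i = 1, 3, 1 and divided differences Δ_i = 3, -1, 5, the continuity of g' gives the tridiagonal system
  1·M_0 + 8·M_1 + 3·M_2 = 6(Δ_1 - Δ_0) = -24
  3·M_1 + 8·M_2 + 1·M_3 = 6(Δ_2 - Δ_1) = 36
Natural end conditions: M_0 = M_3 = 0.
Solving: M_0 = 0, M_1 = -60/11, M_2 = 72/11, M_3 = 0.
On [-1, 2], g(t) = 3 + 13/11·(t + 1) - 30/11·(t + 1)² + 2/3·(t + 1)³.
With (t + 1) = 9/4: g(5/4) = -195/352.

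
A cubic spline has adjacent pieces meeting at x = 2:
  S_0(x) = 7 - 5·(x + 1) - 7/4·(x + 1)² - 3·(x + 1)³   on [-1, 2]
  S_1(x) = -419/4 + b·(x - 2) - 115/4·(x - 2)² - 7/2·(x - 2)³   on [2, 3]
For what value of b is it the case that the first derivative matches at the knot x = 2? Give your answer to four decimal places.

-96.5000

S_0'(x) = -5 - 7/2·(x + 1) - 9·(x + 1)², so S_0'(2) = -193/2. On the right, S_1'(2) = b, so b = -193/2.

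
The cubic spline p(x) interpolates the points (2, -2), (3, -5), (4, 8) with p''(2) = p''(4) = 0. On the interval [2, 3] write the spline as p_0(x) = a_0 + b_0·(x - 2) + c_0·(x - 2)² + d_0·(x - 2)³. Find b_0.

-7

With σ_i denoting the second derivative at x_i, h_i = 1, 1, and Δ_i = (y_(i+1) − y_i)/h_i = -3, 13:
  1·σ_0 + 4·σ_1 + 1·σ_2 = 6(Δ_1 - Δ_0) = 96
Natural end conditions: σ_0 = σ_2 = 0.
Forward elimination and back-substitution give σ_0 = 0, σ_1 = 24, σ_2 = 0.
On [2, 3], with p_0(x) = a_0 + b_0·(x - 2) + c_0·(x - 2)² + d_0·(x - 2)³: c_0 = σ_0/2 = 0, d_0 = (σ_1 - σ_0)/(6h_0) = 4, b_0 = Δ_0 - h_0(2σ_0 + σ_1)/6 = -7.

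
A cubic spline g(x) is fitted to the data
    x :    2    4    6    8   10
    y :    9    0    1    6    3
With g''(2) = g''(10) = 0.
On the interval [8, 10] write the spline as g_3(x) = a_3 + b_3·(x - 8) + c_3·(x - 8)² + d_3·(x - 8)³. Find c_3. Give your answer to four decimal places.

-1.6875

Let m_i = g''(x_i). Step sizes h_i = 2, 2, 2, 2; slopes of the chords Δ_i = (y_(i+1) - y_i)/h_i = -9/2, 1/2, 5/2, -3/2.
  2·m_0 + 8·m_1 + 2·m_2 = 6(Δ_1 - Δ_0) = 30
  2·m_1 + 8·m_2 + 2·m_3 = 6(Δ_2 - Δ_1) = 12
  2·m_2 + 8·m_3 + 2·m_4 = 6(Δ_3 - Δ_2) = -24
Natural end conditions: m_0 = m_4 = 0.
Forward elimination and back-substitution give m_0 = 0, m_1 = 27/8, m_2 = 3/2, m_3 = -27/8, m_4 = 0.
On [8, 10], with g_3(x) = a_3 + b_3·(x - 8) + c_3·(x - 8)² + d_3·(x - 8)³: c_3 = m_3/2 = -27/16, d_3 = (m_4 - m_3)/(6h_3) = 9/32, b_3 = Δ_3 - h_3(2m_3 + m_4)/6 = 3/4.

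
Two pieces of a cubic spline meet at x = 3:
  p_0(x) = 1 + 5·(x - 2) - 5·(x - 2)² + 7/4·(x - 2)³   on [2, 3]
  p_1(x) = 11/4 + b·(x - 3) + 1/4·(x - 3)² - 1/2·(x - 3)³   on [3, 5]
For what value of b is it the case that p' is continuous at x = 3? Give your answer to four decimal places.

0.2500

p_0'(x) = 5 - 10·(x - 2) + 21/4·(x - 2)², so p_0'(3) = 1/4. On the right, p_1'(3) = b, so b = 1/4.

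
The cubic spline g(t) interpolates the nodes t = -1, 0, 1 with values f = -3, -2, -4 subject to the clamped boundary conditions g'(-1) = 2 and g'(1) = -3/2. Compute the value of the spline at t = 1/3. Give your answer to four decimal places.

With M_i denoting the second derivative at x_i, h_i = 1, 1, and Δ_i = (y_(i+1) − y_i)/h_i = 1, -2:
  1·M_0 + 4·M_1 + 1·M_2 = 6(Δ_1 - Δ_0) = -18
Clamped end conditions give two more equations: 2h_0·M_0 + h_0·M_1 = 6(Δ_0 - g'(-1)) = -6 and h_1·M_1 + 2h_1·M_2 = 6(g'(1) - Δ_1) = 3.
Hence M_0 = -1/4, M_1 = -11/2, M_2 = 17/4.
On [0, 1], g(t) = -2 - 7/8·t - 11/4·t² + 13/8·t³.
With t = 1/3: g(1/3) = -137/54.

-2.5370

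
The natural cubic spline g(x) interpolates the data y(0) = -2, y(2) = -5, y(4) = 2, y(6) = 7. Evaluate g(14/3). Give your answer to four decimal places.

With M_i denoting the second derivative at x_i, h_i = 2, 2, 2, and Δ_i = (y_(i+1) − y_i)/h_i = -3/2, 7/2, 5/2:
  2·M_0 + 8·M_1 + 2·M_2 = 6(Δ_1 - Δ_0) = 30
  2·M_1 + 8·M_2 + 2·M_3 = 6(Δ_2 - Δ_1) = -6
Natural end conditions: M_0 = M_3 = 0.
Solving: M_0 = 0, M_1 = 21/5, M_2 = -9/5, M_3 = 0.
On [4, 6], g(x) = 2 + 37/10·(x - 4) - 9/10·(x - 4)² + 3/20·(x - 4)³.
With (x - 4) = 2/3: g(14/3) = 37/9.

4.1111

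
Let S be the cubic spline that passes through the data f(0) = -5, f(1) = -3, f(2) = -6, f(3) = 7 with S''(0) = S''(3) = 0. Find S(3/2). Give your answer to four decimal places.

-5.3250

Let σ_i = S''(x_i). Step sizes h_i = 1, 1, 1; slopes of the chords Δ_i = (y_(i+1) - y_i)/h_i = 2, -3, 13.
  1·σ_0 + 4·σ_1 + 1·σ_2 = 6(Δ_1 - Δ_0) = -30
  1·σ_1 + 4·σ_2 + 1·σ_3 = 6(Δ_2 - Δ_1) = 96
Natural end conditions: σ_0 = σ_3 = 0.
Solving: σ_0 = 0, σ_1 = -72/5, σ_2 = 138/5, σ_3 = 0.
On [1, 2], S(t) = -3 - 14/5·(t - 1) - 36/5·(t - 1)² + 7·(t - 1)³.
With (t - 1) = 1/2: S(3/2) = -213/40.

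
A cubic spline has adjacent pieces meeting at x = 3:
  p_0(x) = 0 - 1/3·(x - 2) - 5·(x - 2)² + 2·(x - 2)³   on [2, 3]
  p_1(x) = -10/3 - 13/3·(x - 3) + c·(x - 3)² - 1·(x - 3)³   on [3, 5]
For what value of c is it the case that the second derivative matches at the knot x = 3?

p_0''(x) = -10 + 12·(x - 2), so p_0''(3) = 2. On the right, p_1''(3) = 2c, so c = 1.

1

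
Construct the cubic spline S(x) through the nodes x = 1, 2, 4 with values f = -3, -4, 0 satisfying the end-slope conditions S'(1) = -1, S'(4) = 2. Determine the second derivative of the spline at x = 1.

-2

With σ_i denoting the second derivative at x_i, h_i = 1, 2, and Δ_i = (y_(i+1) − y_i)/h_i = -1, 2:
  1·σ_0 + 6·σ_1 + 2·σ_2 = 6(Δ_1 - Δ_0) = 18
Clamped end conditions give two more equations: 2h_0·σ_0 + h_0·σ_1 = 6(Δ_0 - S'(1)) = 0 and h_1·σ_1 + 2h_1·σ_2 = 6(S'(4) - Δ_1) = 0.
Hence σ_0 = -2, σ_1 = 4, σ_2 = -2.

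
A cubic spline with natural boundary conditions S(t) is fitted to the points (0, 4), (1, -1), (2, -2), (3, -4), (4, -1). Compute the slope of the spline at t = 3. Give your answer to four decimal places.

Let M_i = S''(x_i). Step sizes h_i = 1, 1, 1, 1; slopes of the chords Δ_i = (y_(i+1) - y_i)/h_i = -5, -1, -2, 3.
  1·M_0 + 4·M_1 + 1·M_2 = 6(Δ_1 - Δ_0) = 24
  1·M_1 + 4·M_2 + 1·M_3 = 6(Δ_2 - Δ_1) = -6
  1·M_2 + 4·M_3 + 1·M_4 = 6(Δ_3 - Δ_2) = 30
Natural end conditions: M_0 = M_4 = 0.
Solving the tridiagonal system: M_0 = 0, M_1 = 207/28, M_2 = -39/7, M_3 = 249/28, M_4 = 0.
On [3, 4], S'(t) = b_3 + 2c_3·(t - 3) + 3d_3·(t - 3)² with b_3 = Δ_3 - h_3(2M_3 + M_4)/6 = 1/28, c_3 = M_3/2 = 249/56, d_3 = (M_4 - M_3)/(6h_3) = -83/56. So S'(3) = 1/28.

0.0357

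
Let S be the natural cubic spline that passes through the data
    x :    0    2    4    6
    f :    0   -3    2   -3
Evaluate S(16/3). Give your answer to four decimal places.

-0.3852

Let M_i = S''(x_i). Step sizes h_i = 2, 2, 2; slopes of the chords Δ_i = (y_(i+1) - y_i)/h_i = -3/2, 5/2, -5/2.
  2·M_0 + 8·M_1 + 2·M_2 = 6(Δ_1 - Δ_0) = 24
  2·M_1 + 8·M_2 + 2·M_3 = 6(Δ_2 - Δ_1) = -30
Natural end conditions: M_0 = M_3 = 0.
Hence M_0 = 0, M_1 = 21/5, M_2 = -24/5, M_3 = 0.
On [4, 6], S(x) = 2 + 7/10·(x - 4) - 12/5·(x - 4)² + 2/5·(x - 4)³.
With (x - 4) = 4/3: S(16/3) = -52/135.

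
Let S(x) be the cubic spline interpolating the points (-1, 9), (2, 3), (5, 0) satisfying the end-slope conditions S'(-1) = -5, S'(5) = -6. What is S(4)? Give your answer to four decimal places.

3.5556

Let M_i = S''(x_i). Step sizes h_i = 3, 3; slopes of the chords Δ_i = (y_(i+1) - y_i)/h_i = -2, -1.
  3·M_0 + 12·M_1 + 3·M_2 = 6(Δ_1 - Δ_0) = 6
Clamped end conditions give two more equations: 2h_0·M_0 + h_0·M_1 = 6(Δ_0 - S'(-1)) = 18 and h_1·M_1 + 2h_1·M_2 = 6(S'(5) - Δ_1) = -30.
Solving the tridiagonal system: M_0 = 7/3, M_1 = 4/3, M_2 = -17/3.
On [2, 5], S(x) = 3 + 1/2·(x - 2) + 2/3·(x - 2)² - 7/18·(x - 2)³.
With (x - 2) = 2: S(4) = 32/9.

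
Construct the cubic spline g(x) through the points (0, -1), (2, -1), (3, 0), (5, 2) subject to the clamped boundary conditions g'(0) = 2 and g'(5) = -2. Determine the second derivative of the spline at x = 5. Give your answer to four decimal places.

With M_i denoting the second derivative at x_i, h_i = 2, 1, 2, and Δ_i = (y_(i+1) − y_i)/h_i = 0, 1, 1:
  2·M_0 + 6·M_1 + 1·M_2 = 6(Δ_1 - Δ_0) = 6
  1·M_1 + 6·M_2 + 2·M_3 = 6(Δ_2 - Δ_1) = 0
Clamped end conditions give two more equations: 2h_0·M_0 + h_0·M_1 = 6(Δ_0 - g'(0)) = -12 and h_2·M_2 + 2h_2·M_3 = 6(g'(5) - Δ_2) = -18.
Hence M_0 = -65/16, M_1 = 17/8, M_2 = 11/8, M_3 = -83/16.

-5.1875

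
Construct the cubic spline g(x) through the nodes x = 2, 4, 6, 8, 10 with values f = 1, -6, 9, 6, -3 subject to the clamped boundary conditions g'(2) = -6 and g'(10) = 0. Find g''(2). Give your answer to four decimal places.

Write M_i for g''(x_i). With h_i = 2, 2, 2, 2 and divided differences Δ_i = -7/2, 15/2, -3/2, -9/2, the continuity of g' gives the tridiagonal system
  2·M_0 + 8·M_1 + 2·M_2 = 6(Δ_1 - Δ_0) = 66
  2·M_1 + 8·M_2 + 2·M_3 = 6(Δ_2 - Δ_1) = -54
  2·M_2 + 8·M_3 + 2·M_4 = 6(Δ_3 - Δ_2) = -18
Clamped end conditions give two more equations: 2h_0·M_0 + h_0·M_1 = 6(Δ_0 - g'(2)) = 15 and h_3·M_3 + 2h_3·M_4 = 6(g'(10) - Δ_3) = 27.
Solving: M_0 = -12/7, M_1 = 153/14, M_2 = -9, M_3 = -27/14, M_4 = 54/7.

-1.7143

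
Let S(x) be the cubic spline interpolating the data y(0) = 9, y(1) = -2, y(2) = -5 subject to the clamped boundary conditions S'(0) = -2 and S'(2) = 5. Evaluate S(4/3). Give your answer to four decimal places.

With M_i denoting the second derivative at x_i, h_i = 1, 1, and Δ_i = (y_(i+1) − y_i)/h_i = -11, -3:
  1·M_0 + 4·M_1 + 1·M_2 = 6(Δ_1 - Δ_0) = 48
Clamped end conditions give two more equations: 2h_0·M_0 + h_0·M_1 = 6(Δ_0 - S'(0)) = -54 and h_1·M_1 + 2h_1·M_2 = 6(S'(2) - Δ_1) = 48.
Solving: M_0 = -71/2, M_1 = 17, M_2 = 31/2.
On [1, 2], S(x) = -2 - 45/4·(x - 1) + 17/2·(x - 1)² - 1/4·(x - 1)³.
With (x - 1) = 1/3: S(4/3) = -130/27.

-4.8148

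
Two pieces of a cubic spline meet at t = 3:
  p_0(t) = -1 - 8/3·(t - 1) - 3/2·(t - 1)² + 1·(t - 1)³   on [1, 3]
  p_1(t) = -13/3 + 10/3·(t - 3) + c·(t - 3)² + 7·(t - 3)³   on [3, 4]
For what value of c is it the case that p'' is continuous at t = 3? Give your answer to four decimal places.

p_0''(t) = -3 + 6·(t - 1), so p_0''(3) = 9. On the right, p_1''(3) = 2c, so c = 9/2.

4.5000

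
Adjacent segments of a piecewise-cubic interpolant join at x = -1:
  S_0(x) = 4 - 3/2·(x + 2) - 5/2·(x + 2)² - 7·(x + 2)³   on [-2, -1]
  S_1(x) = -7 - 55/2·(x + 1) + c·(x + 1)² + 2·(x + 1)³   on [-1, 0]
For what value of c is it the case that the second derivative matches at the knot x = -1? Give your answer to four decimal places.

S_0''(x) = -5 - 42·(x + 2), so S_0''(-1) = -47. On the right, S_1''(-1) = 2c, so c = -47/2.

-23.5000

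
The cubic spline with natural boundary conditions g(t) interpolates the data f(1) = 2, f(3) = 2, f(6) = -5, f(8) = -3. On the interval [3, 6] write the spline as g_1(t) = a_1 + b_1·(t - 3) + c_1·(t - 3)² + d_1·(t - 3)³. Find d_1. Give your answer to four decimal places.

0.2698

Let M_i = g''(x_i). Step sizes h_i = 2, 3, 2; slopes of the chords Δ_i = (y_(i+1) - y_i)/h_i = 0, -7/3, 1.
  2·M_0 + 10·M_1 + 3·M_2 = 6(Δ_1 - Δ_0) = -14
  3·M_1 + 10·M_2 + 2·M_3 = 6(Δ_2 - Δ_1) = 20
Natural end conditions: M_0 = M_3 = 0.
Solving: M_0 = 0, M_1 = -200/91, M_2 = 242/91, M_3 = 0.
On [3, 6], with g_1(t) = a_1 + b_1·(t - 3) + c_1·(t - 3)² + d_1·(t - 3)³: c_1 = M_1/2 = -100/91, d_1 = (M_2 - M_1)/(6h_1) = 17/63, b_1 = Δ_1 - h_1(2M_1 + M_2)/6 = -400/273.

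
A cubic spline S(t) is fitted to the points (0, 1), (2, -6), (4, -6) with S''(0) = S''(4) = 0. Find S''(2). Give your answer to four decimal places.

2.6250

Write m_i for S''(x_i). With h_i = 2, 2 and divided differences Δ_i = -7/2, 0, the continuity of S' gives the tridiagonal system
  2·m_0 + 8·m_1 + 2·m_2 = 6(Δ_1 - Δ_0) = 21
Natural end conditions: m_0 = m_2 = 0.
Solving: m_0 = 0, m_1 = 21/8, m_2 = 0.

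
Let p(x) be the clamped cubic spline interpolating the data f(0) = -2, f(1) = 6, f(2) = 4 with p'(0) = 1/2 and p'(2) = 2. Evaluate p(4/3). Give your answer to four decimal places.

Put M_i = p'' at the i-th knot. Here h = (1, 1) and Δ = (8, -2), so the interior equations h_(i-1)·M_(i-1) + 2(h_(i-1)+h_i)·M_i + h_i·M_(i+1) = 6(Δ_i − Δ_(i-1)) read
  1·M_0 + 4·M_1 + 1·M_2 = 6(Δ_1 - Δ_0) = -60
Clamped end conditions give two more equations: 2h_0·M_0 + h_0·M_1 = 6(Δ_0 - p'(0)) = 45 and h_1·M_1 + 2h_1·M_2 = 6(p'(2) - Δ_1) = 24.
Forward elimination and back-substitution give M_0 = 153/4, M_1 = -63/2, M_2 = 111/4.
On [1, 2], p(x) = 6 + 31/8·(x - 1) - 63/4·(x - 1)² + 79/8·(x - 1)³.
With (x - 1) = 1/3: p(4/3) = 319/54.

5.9074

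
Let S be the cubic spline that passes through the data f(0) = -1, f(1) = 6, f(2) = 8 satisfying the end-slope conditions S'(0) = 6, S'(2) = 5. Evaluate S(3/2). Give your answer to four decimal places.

6.8750

Put M_i = S'' at the i-th knot. Here h = (1, 1) and Δ = (7, 2), so the interior equations h_(i-1)·M_(i-1) + 2(h_(i-1)+h_i)·M_i + h_i·M_(i+1) = 6(Δ_i − Δ_(i-1)) read
  1·M_0 + 4·M_1 + 1·M_2 = 6(Δ_1 - Δ_0) = -30
Clamped end conditions give two more equations: 2h_0·M_0 + h_0·M_1 = 6(Δ_0 - S'(0)) = 6 and h_1·M_1 + 2h_1·M_2 = 6(S'(2) - Δ_1) = 18.
Solving: M_0 = 10, M_1 = -14, M_2 = 16.
On [1, 2], S(x) = 6 + 4·(x - 1) - 7·(x - 1)² + 5·(x - 1)³.
With (x - 1) = 1/2: S(3/2) = 55/8.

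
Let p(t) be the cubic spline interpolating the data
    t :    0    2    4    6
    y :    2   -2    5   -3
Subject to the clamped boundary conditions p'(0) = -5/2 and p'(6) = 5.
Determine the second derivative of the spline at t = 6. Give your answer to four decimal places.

19.8000

Write M_i for p''(x_i). With h_i = 2, 2, 2 and divided differences Δ_i = -2, 7/2, -4, the continuity of p' gives the tridiagonal system
  2·M_0 + 8·M_1 + 2·M_2 = 6(Δ_1 - Δ_0) = 33
  2·M_1 + 8·M_2 + 2·M_3 = 6(Δ_2 - Δ_1) = -45
Clamped end conditions give two more equations: 2h_0·M_0 + h_0·M_1 = 6(Δ_0 - p'(0)) = 3 and h_2·M_2 + 2h_2·M_3 = 6(p'(6) - Δ_2) = 54.
Solving: M_0 = -33/10, M_1 = 81/10, M_2 = -63/5, M_3 = 99/5.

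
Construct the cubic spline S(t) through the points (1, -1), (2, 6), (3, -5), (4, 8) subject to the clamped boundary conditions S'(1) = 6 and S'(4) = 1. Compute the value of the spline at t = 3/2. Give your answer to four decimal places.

3.8917

Write m_i for S''(x_i). With h_i = 1, 1, 1 and divided differences Δ_i = 7, -11, 13, the continuity of S' gives the tridiagonal system
  1·m_0 + 4·m_1 + 1·m_2 = 6(Δ_1 - Δ_0) = -108
  1·m_1 + 4·m_2 + 1·m_3 = 6(Δ_2 - Δ_1) = 144
Clamped end conditions give two more equations: 2h_0·m_0 + h_0·m_1 = 6(Δ_0 - S'(1)) = 6 and h_2·m_2 + 2h_2·m_3 = 6(S'(4) - Δ_2) = -72.
Forward elimination and back-substitution give m_0 = 424/15, m_1 = -758/15, m_2 = 988/15, m_3 = -1034/15.
On [1, 2], S(t) = -1 + 6·(t - 1) + 212/15·(t - 1)² - 197/15·(t - 1)³.
With (t - 1) = 1/2: S(3/2) = 467/120.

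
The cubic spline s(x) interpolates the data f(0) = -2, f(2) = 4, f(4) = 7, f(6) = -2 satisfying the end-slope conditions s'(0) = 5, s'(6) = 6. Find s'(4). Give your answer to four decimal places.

-4.5667

Write M_i for s''(x_i). With h_i = 2, 2, 2 and divided differences Δ_i = 3, 3/2, -9/2, the continuity of s' gives the tridiagonal system
  2·M_0 + 8·M_1 + 2·M_2 = 6(Δ_1 - Δ_0) = -9
  2·M_1 + 8·M_2 + 2·M_3 = 6(Δ_2 - Δ_1) = -36
Clamped end conditions give two more equations: 2h_0·M_0 + h_0·M_1 = 6(Δ_0 - s'(0)) = -12 and h_2·M_2 + 2h_2·M_3 = 6(s'(6) - Δ_2) = 63.
Hence M_0 = -64/15, M_1 = 38/15, M_2 = -311/30, M_3 = 314/15.
On [4, 6], s'(x) = b_2 + 2c_2·(x - 4) + 3d_2·(x - 4)² with b_2 = Δ_2 - h_2(2M_2 + M_3)/6 = -137/30, c_2 = M_2/2 = -311/60, d_2 = (M_3 - M_2)/(6h_2) = 313/120. So s'(4) = -137/30.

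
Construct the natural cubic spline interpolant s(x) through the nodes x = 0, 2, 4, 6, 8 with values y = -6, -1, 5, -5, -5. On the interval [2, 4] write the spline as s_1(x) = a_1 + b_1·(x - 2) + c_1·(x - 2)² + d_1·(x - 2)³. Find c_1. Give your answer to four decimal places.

With M_i denoting the second derivative at x_i, h_i = 2, 2, 2, 2, and Δ_i = (y_(i+1) − y_i)/h_i = 5/2, 3, -5, 0:
  2·M_0 + 8·M_1 + 2·M_2 = 6(Δ_1 - Δ_0) = 3
  2·M_1 + 8·M_2 + 2·M_3 = 6(Δ_2 - Δ_1) = -48
  2·M_2 + 8·M_3 + 2·M_4 = 6(Δ_3 - Δ_2) = 30
Natural end conditions: M_0 = M_4 = 0.
Solving: M_0 = 0, M_1 = 267/112, M_2 = -225/28, M_3 = 645/112, M_4 = 0.
On [2, 4], with s_1(x) = a_1 + b_1·(x - 2) + c_1·(x - 2)² + d_1·(x - 2)³: c_1 = M_1/2 = 267/224, d_1 = (M_2 - M_1)/(6h_1) = -389/448, b_1 = Δ_1 - h_1(2M_1 + M_2)/6 = 229/56.

1.1920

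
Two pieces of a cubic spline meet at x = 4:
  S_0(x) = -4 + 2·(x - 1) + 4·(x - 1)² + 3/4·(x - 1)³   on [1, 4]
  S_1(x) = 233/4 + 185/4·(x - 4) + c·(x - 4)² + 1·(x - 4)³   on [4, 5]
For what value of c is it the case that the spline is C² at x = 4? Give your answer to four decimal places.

S_0''(x) = 8 + 9/2·(x - 1), so S_0''(4) = 43/2. On the right, S_1''(4) = 2c, so c = 43/4.

10.7500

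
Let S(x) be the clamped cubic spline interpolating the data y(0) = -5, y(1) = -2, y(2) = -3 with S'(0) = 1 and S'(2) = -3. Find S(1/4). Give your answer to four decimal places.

Write M_i for S''(x_i). With h_i = 1, 1 and divided differences Δ_i = 3, -1, the continuity of S' gives the tridiagonal system
  1·M_0 + 4·M_1 + 1·M_2 = 6(Δ_1 - Δ_0) = -24
Clamped end conditions give two more equations: 2h_0·M_0 + h_0·M_1 = 6(Δ_0 - S'(0)) = 12 and h_1·M_1 + 2h_1·M_2 = 6(S'(2) - Δ_1) = -12.
Solving: M_0 = 10, M_1 = -8, M_2 = -2.
On [0, 1], S(x) = -5 + 1·x + 5·x² - 3·x³.
With x = 1/4: S(1/4) = -287/64.

-4.4844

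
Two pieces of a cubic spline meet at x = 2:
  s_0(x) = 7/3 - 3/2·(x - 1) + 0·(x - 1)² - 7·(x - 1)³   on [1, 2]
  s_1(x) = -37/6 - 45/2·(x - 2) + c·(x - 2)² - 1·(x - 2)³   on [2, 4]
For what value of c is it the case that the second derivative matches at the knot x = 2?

s_0''(x) = 0 - 42·(x - 1), so s_0''(2) = -42. On the right, s_1''(2) = 2c, so c = -21.

-21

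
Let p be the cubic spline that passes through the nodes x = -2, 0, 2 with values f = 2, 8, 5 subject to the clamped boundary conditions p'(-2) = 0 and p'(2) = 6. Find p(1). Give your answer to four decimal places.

4.9063

Put M_i = p'' at the i-th knot. Here h = (2, 2) and Δ = (3, -3/2), so the interior equations h_(i-1)·M_(i-1) + 2(h_(i-1)+h_i)·M_i + h_i·M_(i+1) = 6(Δ_i − Δ_(i-1)) read
  2·M_0 + 8·M_1 + 2·M_2 = 6(Δ_1 - Δ_0) = -27
Clamped end conditions give two more equations: 2h_0·M_0 + h_0·M_1 = 6(Δ_0 - p'(-2)) = 18 and h_1·M_1 + 2h_1·M_2 = 6(p'(2) - Δ_1) = 45.
Hence M_0 = 75/8, M_1 = -39/4, M_2 = 129/8.
On [0, 2], p(x) = 8 - 3/8·x - 39/8·x² + 69/32·x³.
With x = 1: p(1) = 157/32.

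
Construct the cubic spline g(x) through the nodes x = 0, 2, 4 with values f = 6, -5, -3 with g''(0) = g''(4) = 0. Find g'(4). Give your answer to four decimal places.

2.6250

Write M_i for g''(x_i). With h_i = 2, 2 and divided differences Δ_i = -11/2, 1, the continuity of g' gives the tridiagonal system
  2·M_0 + 8·M_1 + 2·M_2 = 6(Δ_1 - Δ_0) = 39
Natural end conditions: M_0 = M_2 = 0.
Solving: M_0 = 0, M_1 = 39/8, M_2 = 0.
On [2, 4], g'(x) = b_1 + 2c_1·(x - 2) + 3d_1·(x - 2)² with b_1 = Δ_1 - h_1(2M_1 + M_2)/6 = -9/4, c_1 = M_1/2 = 39/16, d_1 = (M_2 - M_1)/(6h_1) = -13/32. So g'(4) = 21/8.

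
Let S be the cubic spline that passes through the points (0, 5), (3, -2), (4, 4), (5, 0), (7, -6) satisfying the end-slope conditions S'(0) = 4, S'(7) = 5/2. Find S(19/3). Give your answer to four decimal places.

-6.1599

Let M_i = S''(x_i). Step sizes h_i = 3, 1, 1, 2; slopes of the chords Δ_i = (y_(i+1) - y_i)/h_i = -7/3, 6, -4, -3.
  3·M_0 + 8·M_1 + 1·M_2 = 6(Δ_1 - Δ_0) = 50
  1·M_1 + 4·M_2 + 1·M_3 = 6(Δ_2 - Δ_1) = -60
  1·M_2 + 6·M_3 + 2·M_4 = 6(Δ_3 - Δ_2) = 6
Clamped end conditions give two more equations: 2h_0·M_0 + h_0·M_1 = 6(Δ_0 - S'(0)) = -38 and h_3·M_3 + 2h_3·M_4 = 6(S'(7) - Δ_3) = 33.
Hence M_0 = -6203/474, M_1 = 1067/79, M_2 = -2969/158, M_3 = 131/79, M_4 = 2345/316.
On [5, 7], S(t) = 0 - 2079/316·(t - 5) + 131/158·(t - 5)² + 607/1264·(t - 5)³.
With (t - 5) = 4/3: S(19/3) = -13139/2133.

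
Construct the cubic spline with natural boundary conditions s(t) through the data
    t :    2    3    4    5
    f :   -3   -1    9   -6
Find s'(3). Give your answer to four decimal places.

Put M_i = s'' at the i-th knot. Here h = (1, 1, 1) and Δ = (2, 10, -15), so the interior equations h_(i-1)·M_(i-1) + 2(h_(i-1)+h_i)·M_i + h_i·M_(i+1) = 6(Δ_i − Δ_(i-1)) read
  1·M_0 + 4·M_1 + 1·M_2 = 6(Δ_1 - Δ_0) = 48
  1·M_1 + 4·M_2 + 1·M_3 = 6(Δ_2 - Δ_1) = -150
Natural end conditions: M_0 = M_3 = 0.
Hence M_0 = 0, M_1 = 114/5, M_2 = -216/5, M_3 = 0.
On [3, 4], s'(t) = b_1 + 2c_1·(t - 3) + 3d_1·(t - 3)² with b_1 = Δ_1 - h_1(2M_1 + M_2)/6 = 48/5, c_1 = M_1/2 = 57/5, d_1 = (M_2 - M_1)/(6h_1) = -11. So s'(3) = 48/5.

9.6000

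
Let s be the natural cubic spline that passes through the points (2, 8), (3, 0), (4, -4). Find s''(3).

6

Write M_i for s''(x_i). With h_i = 1, 1 and divided differences Δ_i = -8, -4, the continuity of s' gives the tridiagonal system
  1·M_0 + 4·M_1 + 1·M_2 = 6(Δ_1 - Δ_0) = 24
Natural end conditions: M_0 = M_2 = 0.
Solving the tridiagonal system: M_0 = 0, M_1 = 6, M_2 = 0.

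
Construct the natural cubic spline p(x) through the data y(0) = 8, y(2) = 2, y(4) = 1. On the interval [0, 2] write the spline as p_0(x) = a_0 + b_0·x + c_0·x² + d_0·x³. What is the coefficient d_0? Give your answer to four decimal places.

0.1563

Write m_i for p''(x_i). With h_i = 2, 2 and divided differences Δ_i = -3, -1/2, the continuity of p' gives the tridiagonal system
  2·m_0 + 8·m_1 + 2·m_2 = 6(Δ_1 - Δ_0) = 15
Natural end conditions: m_0 = m_2 = 0.
Hence m_0 = 0, m_1 = 15/8, m_2 = 0.
On [0, 2], with p_0(x) = a_0 + b_0·x + c_0·x² + d_0·x³: c_0 = m_0/2 = 0, d_0 = (m_1 - m_0)/(6h_0) = 5/32, b_0 = Δ_0 - h_0(2m_0 + m_1)/6 = -29/8.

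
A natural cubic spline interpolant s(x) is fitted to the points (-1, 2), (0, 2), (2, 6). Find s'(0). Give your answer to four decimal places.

0.6667

Put σ_i = s'' at the i-th knot. Here h = (1, 2) and Δ = (0, 2), so the interior equations h_(i-1)·σ_(i-1) + 2(h_(i-1)+h_i)·σ_i + h_i·σ_(i+1) = 6(Δ_i − Δ_(i-1)) read
  1·σ_0 + 6·σ_1 + 2·σ_2 = 6(Δ_1 - Δ_0) = 12
Natural end conditions: σ_0 = σ_2 = 0.
Forward elimination and back-substitution give σ_0 = 0, σ_1 = 2, σ_2 = 0.
On [0, 2], s'(x) = b_1 + 2c_1·x + 3d_1·x² with b_1 = Δ_1 - h_1(2σ_1 + σ_2)/6 = 2/3, c_1 = σ_1/2 = 1, d_1 = (σ_2 - σ_1)/(6h_1) = -1/6. So s'(0) = 2/3.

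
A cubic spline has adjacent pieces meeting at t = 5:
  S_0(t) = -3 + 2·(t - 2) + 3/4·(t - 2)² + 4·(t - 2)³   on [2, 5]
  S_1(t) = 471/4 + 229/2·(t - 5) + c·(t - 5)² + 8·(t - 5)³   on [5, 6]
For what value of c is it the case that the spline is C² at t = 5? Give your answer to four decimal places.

S_0''(t) = 3/2 + 24·(t - 2), so S_0''(5) = 147/2. On the right, S_1''(5) = 2c, so c = 147/4.

36.7500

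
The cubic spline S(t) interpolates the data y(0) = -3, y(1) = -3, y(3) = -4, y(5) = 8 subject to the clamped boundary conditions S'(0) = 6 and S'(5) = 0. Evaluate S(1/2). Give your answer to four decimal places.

-1.8668

Let M_i = S''(x_i). Step sizes h_i = 1, 2, 2; slopes of the chords Δ_i = (y_(i+1) - y_i)/h_i = 0, -1/2, 6.
  1·M_0 + 6·M_1 + 2·M_2 = 6(Δ_1 - Δ_0) = -3
  2·M_1 + 8·M_2 + 2·M_3 = 6(Δ_2 - Δ_1) = 39
Clamped end conditions give two more equations: 2h_0·M_0 + h_0·M_1 = 6(Δ_0 - S'(0)) = -36 and h_2·M_2 + 2h_2·M_3 = 6(S'(5) - Δ_2) = -36.
Hence M_0 = -411/23, M_1 = -6/23, M_2 = 189/23, M_3 = -603/46.
On [0, 1], S(t) = -3 + 6·t - 411/46·t² + 135/46·t³.
With t = 1/2: S(1/2) = -687/368.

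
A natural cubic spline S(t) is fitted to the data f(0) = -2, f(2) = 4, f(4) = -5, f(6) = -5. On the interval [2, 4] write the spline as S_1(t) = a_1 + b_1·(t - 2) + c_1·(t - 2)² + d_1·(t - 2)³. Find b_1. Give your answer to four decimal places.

Put M_i = S'' at the i-th knot. Here h = (2, 2, 2) and Δ = (3, -9/2, 0), so the interior equations h_(i-1)·M_(i-1) + 2(h_(i-1)+h_i)·M_i + h_i·M_(i+1) = 6(Δ_i − Δ_(i-1)) read
  2·M_0 + 8·M_1 + 2·M_2 = 6(Δ_1 - Δ_0) = -45
  2·M_1 + 8·M_2 + 2·M_3 = 6(Δ_2 - Δ_1) = 27
Natural end conditions: M_0 = M_3 = 0.
Solving: M_0 = 0, M_1 = -69/10, M_2 = 51/10, M_3 = 0.
On [2, 4], with S_1(t) = a_1 + b_1·(t - 2) + c_1·(t - 2)² + d_1·(t - 2)³: c_1 = M_1/2 = -69/20, d_1 = (M_2 - M_1)/(6h_1) = 1, b_1 = Δ_1 - h_1(2M_1 + M_2)/6 = -8/5.

-1.6000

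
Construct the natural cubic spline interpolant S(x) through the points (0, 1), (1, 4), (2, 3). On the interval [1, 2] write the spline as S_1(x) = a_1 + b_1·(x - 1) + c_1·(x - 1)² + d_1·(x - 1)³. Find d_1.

Let σ_i = S''(x_i). Step sizes h_i = 1, 1; slopes of the chords Δ_i = (y_(i+1) - y_i)/h_i = 3, -1.
  1·σ_0 + 4·σ_1 + 1·σ_2 = 6(Δ_1 - Δ_0) = -24
Natural end conditions: σ_0 = σ_2 = 0.
Hence σ_0 = 0, σ_1 = -6, σ_2 = 0.
On [1, 2], with S_1(x) = a_1 + b_1·(x - 1) + c_1·(x - 1)² + d_1·(x - 1)³: c_1 = σ_1/2 = -3, d_1 = (σ_2 - σ_1)/(6h_1) = 1, b_1 = Δ_1 - h_1(2σ_1 + σ_2)/6 = 1.

1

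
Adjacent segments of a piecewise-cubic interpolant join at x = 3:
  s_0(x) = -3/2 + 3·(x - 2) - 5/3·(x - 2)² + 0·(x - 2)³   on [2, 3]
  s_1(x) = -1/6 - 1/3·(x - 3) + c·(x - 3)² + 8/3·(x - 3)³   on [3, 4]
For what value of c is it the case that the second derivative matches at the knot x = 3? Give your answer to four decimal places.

-1.6667

s_0''(x) = -10/3 + 0·(x - 2), so s_0''(3) = -10/3. On the right, s_1''(3) = 2c, so c = -5/3.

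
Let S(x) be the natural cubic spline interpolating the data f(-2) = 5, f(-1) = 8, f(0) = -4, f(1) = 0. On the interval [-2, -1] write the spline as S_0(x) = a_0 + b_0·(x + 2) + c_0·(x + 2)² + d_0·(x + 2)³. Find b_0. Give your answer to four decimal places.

Put m_i = S'' at the i-th knot. Here h = (1, 1, 1) and Δ = (3, -12, 4), so the interior equations h_(i-1)·m_(i-1) + 2(h_(i-1)+h_i)·m_i + h_i·m_(i+1) = 6(Δ_i − Δ_(i-1)) read
  1·m_0 + 4·m_1 + 1·m_2 = 6(Δ_1 - Δ_0) = -90
  1·m_1 + 4·m_2 + 1·m_3 = 6(Δ_2 - Δ_1) = 96
Natural end conditions: m_0 = m_3 = 0.
Forward elimination and back-substitution give m_0 = 0, m_1 = -152/5, m_2 = 158/5, m_3 = 0.
On [-2, -1], with S_0(x) = a_0 + b_0·(x + 2) + c_0·(x + 2)² + d_0·(x + 2)³: c_0 = m_0/2 = 0, d_0 = (m_1 - m_0)/(6h_0) = -76/15, b_0 = Δ_0 - h_0(2m_0 + m_1)/6 = 121/15.

8.0667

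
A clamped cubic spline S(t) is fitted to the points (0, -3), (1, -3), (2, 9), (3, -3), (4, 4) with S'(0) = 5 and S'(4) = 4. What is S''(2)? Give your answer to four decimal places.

Let m_i = S''(x_i). Step sizes h_i = 1, 1, 1, 1; slopes of the chords Δ_i = (y_(i+1) - y_i)/h_i = 0, 12, -12, 7.
  1·m_0 + 4·m_1 + 1·m_2 = 6(Δ_1 - Δ_0) = 72
  1·m_1 + 4·m_2 + 1·m_3 = 6(Δ_2 - Δ_1) = -144
  1·m_2 + 4·m_3 + 1·m_4 = 6(Δ_3 - Δ_2) = 114
Clamped end conditions give two more equations: 2h_0·m_0 + h_0·m_1 = 6(Δ_0 - S'(0)) = -30 and h_3·m_3 + 2h_3·m_4 = 6(S'(4) - Δ_3) = -18.
Forward elimination and back-substitution give m_0 = -503/14, m_1 = 293/7, m_2 = -119/2, m_3 = 365/7, m_4 = -491/14.

-59.5000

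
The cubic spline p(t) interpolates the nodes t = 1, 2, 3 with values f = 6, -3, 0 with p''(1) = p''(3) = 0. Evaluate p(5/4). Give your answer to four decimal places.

Write m_i for p''(x_i). With h_i = 1, 1 and divided differences Δ_i = -9, 3, the continuity of p' gives the tridiagonal system
  1·m_0 + 4·m_1 + 1·m_2 = 6(Δ_1 - Δ_0) = 72
Natural end conditions: m_0 = m_2 = 0.
Hence m_0 = 0, m_1 = 18, m_2 = 0.
On [1, 2], p(t) = 6 - 12·(t - 1) + 0·(t - 1)² + 3·(t - 1)³.
With (t - 1) = 1/4: p(5/4) = 195/64.

3.0469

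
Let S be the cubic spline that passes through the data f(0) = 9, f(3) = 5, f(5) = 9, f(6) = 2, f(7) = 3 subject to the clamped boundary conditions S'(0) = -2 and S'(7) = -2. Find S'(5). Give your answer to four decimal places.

Let m_i = S''(x_i). Step sizes h_i = 3, 2, 1, 1; slopes of the chords Δ_i = (y_(i+1) - y_i)/h_i = -4/3, 2, -7, 1.
  3·m_0 + 10·m_1 + 2·m_2 = 6(Δ_1 - Δ_0) = 20
  2·m_1 + 6·m_2 + 1·m_3 = 6(Δ_2 - Δ_1) = -54
  1·m_2 + 4·m_3 + 1·m_4 = 6(Δ_3 - Δ_2) = 48
Clamped end conditions give two more equations: 2h_0·m_0 + h_0·m_1 = 6(Δ_0 - S'(0)) = 4 and h_3·m_3 + 2h_3·m_4 = 6(S'(7) - Δ_3) = -18.
Forward elimination and back-substitution give m_0 = -161/78, m_1 = 71/13, m_2 = -739/52, m_3 = 529/26, m_4 = -997/52.
On [5, 6], S'(x) = b_2 + 2c_2·(x - 5) + 3d_2·(x - 5)² with b_2 = Δ_2 - h_2(2m_2 + m_3)/6 = -147/26, c_2 = m_2/2 = -739/104, d_2 = (m_3 - m_2)/(6h_2) = 599/104. So S'(5) = -147/26.

-5.6538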